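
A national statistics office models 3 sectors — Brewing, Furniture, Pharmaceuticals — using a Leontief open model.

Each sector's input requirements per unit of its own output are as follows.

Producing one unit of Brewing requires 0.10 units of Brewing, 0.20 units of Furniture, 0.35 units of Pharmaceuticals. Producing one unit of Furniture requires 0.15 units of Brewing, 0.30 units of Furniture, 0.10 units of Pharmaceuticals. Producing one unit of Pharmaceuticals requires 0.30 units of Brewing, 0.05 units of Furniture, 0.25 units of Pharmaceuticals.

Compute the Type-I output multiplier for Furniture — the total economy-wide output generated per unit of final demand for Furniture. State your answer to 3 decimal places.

m_F = 2.353

I − A =
  [   0.90    -0.15    -0.30]
  [  -0.20     0.70    -0.05]
  [  -0.35    -0.10     0.75]
Cofactors of I−A, C_ij = (−1)^(i+j)·(minor ij) (rows/columns in the sector order above):
  C_11 = (0.70)(0.75) − (-0.05)(-0.10) = 0.5200
  C_12 = −[(-0.20)(0.75) − (-0.05)(-0.35)] = 0.1675
  C_13 = (-0.20)(-0.10) − (0.70)(-0.35) = 0.2650
  C_21 = −[(-0.15)(0.75) − (-0.30)(-0.10)] = 0.1425
  C_22 = (0.90)(0.75) − (-0.30)(-0.35) = 0.5700
  C_23 = −[(0.90)(-0.10) − (-0.15)(-0.35)] = 0.1425
  C_31 = (-0.15)(-0.05) − (-0.30)(0.70) = 0.2175
  C_32 = −[(0.90)(-0.05) − (-0.30)(-0.20)] = 0.1050
  C_33 = (0.90)(0.70) − (-0.15)(-0.20) = 0.6000
det(I−A) = Σ_j (I−A)_1j·C_1j = (0.90)(0.5200) + (-0.15)(0.1675) + (-0.30)(0.2650) = 0.363375
adj(I−A) = Cᵀ =
  [ 0.5200   0.1425   0.2175]
  [ 0.1675   0.5700   0.1050]
  [ 0.2650   0.1425   0.6000]
(I − A)⁻¹ = adj(I−A) / det(I−A) ≈
  [   1.4310     0.3922     0.5986]
  [   0.4610     1.5686     0.2890]
  [   0.7293     0.3922     1.6512]
The output multiplier for sector j is the column-j sum of the Leontief inverse (I − A)⁻¹ = adj(I−A) / det(I−A).
Column F of adj(I−A): (0.1425, 0.5700, 0.1425); det(I−A) = 0.363375.
m_F = (0.1425 + 0.5700 + 0.1425) / 0.363375 = 0.855 / 0.363375 ≈ 2.353.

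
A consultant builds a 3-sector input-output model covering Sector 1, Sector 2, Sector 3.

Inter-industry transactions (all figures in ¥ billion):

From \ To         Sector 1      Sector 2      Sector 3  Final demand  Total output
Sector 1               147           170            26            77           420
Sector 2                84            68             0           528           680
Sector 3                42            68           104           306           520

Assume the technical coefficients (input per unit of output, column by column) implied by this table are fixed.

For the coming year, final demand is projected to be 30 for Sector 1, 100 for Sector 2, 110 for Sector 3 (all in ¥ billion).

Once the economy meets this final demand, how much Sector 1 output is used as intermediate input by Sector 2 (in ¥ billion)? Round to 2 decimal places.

z_12 = 33.96

Technical coefficients a_ij = z_ij / X_j:
  a_11 = 147/420 = 0.35, a_21 = 84/420 = 0.20, a_31 = 42/420 = 0.10
  a_12 = 170/680 = 0.25, a_22 = 68/680 = 0.10, a_32 = 68/680 = 0.10
  a_13 = 26/520 = 0.05, a_23 = 0/520 = 0.00, a_33 = 104/520 = 0.20
I − A =
  [   0.65    -0.25    -0.05]
  [  -0.20     0.90     0.00]
  [  -0.10    -0.10     0.80]
Cofactors of I−A, C_ij = (−1)^(i+j)·(minor ij) (rows/columns in the sector order above):
  C_11 = (0.90)(0.80) − (0.00)(-0.10) = 0.7200
  C_12 = −[(-0.20)(0.80) − (0.00)(-0.10)] = 0.1600
  C_13 = (-0.20)(-0.10) − (0.90)(-0.10) = 0.1100
  C_21 = −[(-0.25)(0.80) − (-0.05)(-0.10)] = 0.2050
  C_22 = (0.65)(0.80) − (-0.05)(-0.10) = 0.5150
  C_23 = −[(0.65)(-0.10) − (-0.25)(-0.10)] = 0.0900
  C_31 = (-0.25)(0.00) − (-0.05)(0.90) = 0.0450
  C_32 = −[(0.65)(0.00) − (-0.05)(-0.20)] = 0.0100
  C_33 = (0.65)(0.90) − (-0.25)(-0.20) = 0.5350
det(I−A) = Σ_j (I−A)_1j·C_1j = (0.65)(0.7200) + (-0.25)(0.1600) + (-0.05)(0.1100) = 0.4225
adj(I−A) = Cᵀ =
  [ 0.7200   0.2050   0.0450]
  [ 0.1600   0.5150   0.0100]
  [ 0.1100   0.0900   0.5350]
(I − A)⁻¹ = adj(I−A) / det(I−A) ≈
  [   1.7041     0.4852     0.1065]
  [   0.3787     1.2189     0.0237]
  [   0.2604     0.2130     1.2663]
First solve x = (I − A)⁻¹ d = adj(I−A)·d / det(I−A); in particular x_2 = (0.1600·30 + 0.5150·100 + 0.0100·110) / 0.4225 = 57.40 / 0.4225 ≈ 135.8580.
Intermediate flow from 1 to 2: z_12 = a_12 · x_2 = 0.25 × 57.40 / 0.4225 = 14.35 / 0.4225 ≈ 33.96.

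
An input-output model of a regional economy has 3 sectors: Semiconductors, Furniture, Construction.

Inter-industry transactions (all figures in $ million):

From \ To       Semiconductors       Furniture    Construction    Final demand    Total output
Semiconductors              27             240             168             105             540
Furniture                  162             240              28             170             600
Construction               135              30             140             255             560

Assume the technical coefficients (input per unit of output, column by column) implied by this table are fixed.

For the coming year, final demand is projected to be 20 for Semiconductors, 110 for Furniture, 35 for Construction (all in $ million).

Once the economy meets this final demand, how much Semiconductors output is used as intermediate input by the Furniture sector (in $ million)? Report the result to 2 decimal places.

Technical coefficients a_ij = z_ij / X_j:
  a_11 = 27/540 = 0.05, a_21 = 162/540 = 0.30, a_31 = 135/540 = 0.25
  a_12 = 240/600 = 0.40, a_22 = 240/600 = 0.40, a_32 = 30/600 = 0.05
  a_13 = 168/560 = 0.30, a_23 = 28/560 = 0.05, a_33 = 140/560 = 0.25
I − A =
  [   0.95    -0.40    -0.30]
  [  -0.30     0.60    -0.05]
  [  -0.25    -0.05     0.75]
Cofactors of I−A, C_ij = (−1)^(i+j)·(minor ij) (rows/columns in the sector order above):
  C_11 = (0.60)(0.75) − (-0.05)(-0.05) = 0.4475
  C_12 = −[(-0.30)(0.75) − (-0.05)(-0.25)] = 0.2375
  C_13 = (-0.30)(-0.05) − (0.60)(-0.25) = 0.1650
  C_21 = −[(-0.40)(0.75) − (-0.30)(-0.05)] = 0.3150
  C_22 = (0.95)(0.75) − (-0.30)(-0.25) = 0.6375
  C_23 = −[(0.95)(-0.05) − (-0.40)(-0.25)] = 0.1475
  C_31 = (-0.40)(-0.05) − (-0.30)(0.60) = 0.2000
  C_32 = −[(0.95)(-0.05) − (-0.30)(-0.30)] = 0.1375
  C_33 = (0.95)(0.60) − (-0.40)(-0.30) = 0.4500
det(I−A) = Σ_j (I−A)_1j·C_1j = (0.95)(0.4475) + (-0.40)(0.2375) + (-0.30)(0.1650) = 0.280625
adj(I−A) = Cᵀ =
  [ 0.4475   0.3150   0.2000]
  [ 0.2375   0.6375   0.1375]
  [ 0.1650   0.1475   0.4500]
(I − A)⁻¹ = adj(I−A) / det(I−A) ≈
  [   1.5947     1.1225     0.7127]
  [   0.8463     2.2717     0.4900]
  [   0.5880     0.5256     1.6036]
First solve x = (I − A)⁻¹ d = adj(I−A)·d / det(I−A); in particular x_2 = (0.2375·20 + 0.6375·110 + 0.1375·35) / 0.280625 = 79.6875 / 0.280625 ≈ 283.9644.
Intermediate flow from 1 to 2: z_12 = a_12 · x_2 = 0.40 × 79.6875 / 0.280625 = 31.875 / 0.280625 ≈ 113.59.

z_12 = 113.59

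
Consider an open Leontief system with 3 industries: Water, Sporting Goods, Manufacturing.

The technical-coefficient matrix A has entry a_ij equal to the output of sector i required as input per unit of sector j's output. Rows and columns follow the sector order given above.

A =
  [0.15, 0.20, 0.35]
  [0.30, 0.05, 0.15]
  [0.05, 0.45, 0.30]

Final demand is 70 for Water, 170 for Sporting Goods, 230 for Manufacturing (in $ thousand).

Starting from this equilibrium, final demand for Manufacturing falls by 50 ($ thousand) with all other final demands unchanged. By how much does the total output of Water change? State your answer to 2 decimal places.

I − A =
  [   0.85    -0.20    -0.35]
  [  -0.30     0.95    -0.15]
  [  -0.05    -0.45     0.70]
Cofactors of I−A, C_ij = (−1)^(i+j)·(minor ij) (rows/columns in the sector order above):
  C_11 = (0.95)(0.70) − (-0.15)(-0.45) = 0.5975
  C_12 = −[(-0.30)(0.70) − (-0.15)(-0.05)] = 0.2175
  C_13 = (-0.30)(-0.45) − (0.95)(-0.05) = 0.1825
  C_21 = −[(-0.20)(0.70) − (-0.35)(-0.45)] = 0.2975
  C_22 = (0.85)(0.70) − (-0.35)(-0.05) = 0.5775
  C_23 = −[(0.85)(-0.45) − (-0.20)(-0.05)] = 0.3925
  C_31 = (-0.20)(-0.15) − (-0.35)(0.95) = 0.3625
  C_32 = −[(0.85)(-0.15) − (-0.35)(-0.30)] = 0.2325
  C_33 = (0.85)(0.95) − (-0.20)(-0.30) = 0.7475
det(I−A) = Σ_j (I−A)_1j·C_1j = (0.85)(0.5975) + (-0.20)(0.2175) + (-0.35)(0.1825) = 0.4005
adj(I−A) = Cᵀ =
  [ 0.5975   0.2975   0.3625]
  [ 0.2175   0.5775   0.2325]
  [ 0.1825   0.3925   0.7475]
(I − A)⁻¹ = adj(I−A) / det(I−A) ≈
  [   1.4919     0.7428     0.9051]
  [   0.5431     1.4419     0.5805]
  [   0.4557     0.9800     1.8664]
Δx = (I − A)⁻¹ Δd with Δd having -50 in the Manufacturing component and 0 elsewhere.
So Δx_W = L_WM · (-50), where L_WM = adj(I−A)_WM / det(I−A) = 0.3625 / 0.4005.
Δx_W = 0.3625 × (-50) / 0.4005 = -18.125 / 0.4005 ≈ -45.26.

Δx_W = -45.26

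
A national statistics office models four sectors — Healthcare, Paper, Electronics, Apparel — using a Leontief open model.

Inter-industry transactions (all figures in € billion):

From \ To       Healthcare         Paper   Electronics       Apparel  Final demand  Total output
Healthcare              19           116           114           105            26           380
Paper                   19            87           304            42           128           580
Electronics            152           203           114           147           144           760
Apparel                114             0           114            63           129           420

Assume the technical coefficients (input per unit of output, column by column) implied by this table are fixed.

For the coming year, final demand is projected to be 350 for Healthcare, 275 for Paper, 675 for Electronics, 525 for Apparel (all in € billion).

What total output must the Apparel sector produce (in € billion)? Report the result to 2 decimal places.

x_A = 1866.31

Technical coefficients a_ij = z_ij / X_j:
  a_HH = 19/380 = 0.05, a_PH = 19/380 = 0.05, a_EH = 152/380 = 0.40, a_AH = 114/380 = 0.30
  a_HP = 116/580 = 0.20, a_PP = 87/580 = 0.15, a_EP = 203/580 = 0.35, a_AP = 0/580 = 0.00
  a_HE = 114/760 = 0.15, a_PE = 304/760 = 0.40, a_EE = 114/760 = 0.15, a_AE = 114/760 = 0.15
  a_HA = 105/420 = 0.25, a_PA = 42/420 = 0.10, a_EA = 147/420 = 0.35, a_AA = 63/420 = 0.15
I − A =
  [   0.95    -0.20    -0.15    -0.25]
  [  -0.05     0.85    -0.40    -0.10]
  [  -0.40    -0.35     0.85    -0.35]
  [  -0.30     0.00    -0.15     0.85]
Compute the cofactors C_ij = (−1)^(i+j)·(3×3 minor ij) of I−A; the adjugate is their transpose:
adj(I−A) = Cᵀ =
  [ 0.445250   0.191750   0.211250   0.240500]
  [ 0.243000   0.491000   0.320000   0.261000]
  [ 0.403625   0.345375   0.608125   0.409750]
  [ 0.228375   0.128625   0.181875   0.459250]
det(I−A) = Σ_j (I−A)_1j·C_1j = (0.95)(0.445250) + (-0.20)(0.243000) + (-0.15)(0.403625) + (-0.25)(0.228375) = 0.25675
(I − A)⁻¹ = adj(I−A) / det(I−A) ≈
  [   1.7342     0.7468     0.8228     0.9367]
  [   0.9464     1.9124     1.2463     1.0166]
  [   1.5721     1.3452     2.3685     1.5959]
  [   0.8895     0.5010     0.7084     1.7887]
x = (I − A)⁻¹ d = adj(I−A)·d / det(I−A), with det(I−A) = 0.25675:
  x_H = (0.445250·350 + 0.191750·275 + 0.211250·675 + 0.240500·525) / 0.25675 = 477.425 / 0.25675 ≈ 1859.49
  x_P = (0.243000·350 + 0.491000·275 + 0.320000·675 + 0.261000·525) / 0.25675 = 573.10 / 0.25675 ≈ 2232.13
  x_E = (0.403625·350 + 0.345375·275 + 0.608125·675 + 0.409750·525) / 0.25675 = 861.85 / 0.25675 ≈ 3356.77
  x_A = (0.228375·350 + 0.128625·275 + 0.181875·675 + 0.459250·525) / 0.25675 = 479.175 / 0.25675 ≈ 1866.31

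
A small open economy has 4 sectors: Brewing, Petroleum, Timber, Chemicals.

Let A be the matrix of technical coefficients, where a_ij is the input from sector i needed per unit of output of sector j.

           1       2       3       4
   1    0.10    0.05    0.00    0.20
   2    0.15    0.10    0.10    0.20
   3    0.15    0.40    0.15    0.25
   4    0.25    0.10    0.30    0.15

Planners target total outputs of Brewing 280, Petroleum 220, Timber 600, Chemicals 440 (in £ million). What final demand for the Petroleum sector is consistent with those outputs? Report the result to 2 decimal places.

I − A =
  [   0.90    -0.05     0.00    -0.20]
  [  -0.15     0.90    -0.10    -0.20]
  [  -0.15    -0.40     0.85    -0.25]
  [  -0.25    -0.10    -0.30     0.85]
d = (I − A) x:
  d_1 = (+0.90)·280 + (-0.05)·220 + (+0.00)·600 + (-0.20)·440 = 153.00
  d_2 = (-0.15)·280 + (+0.90)·220 + (-0.10)·600 + (-0.20)·440 = 8.00
  d_3 = (-0.15)·280 + (-0.40)·220 + (+0.85)·600 + (-0.25)·440 = 270.00
  d_4 = (-0.25)·280 + (-0.10)·220 + (-0.30)·600 + (+0.85)·440 = 102.00

d_2 = 8.00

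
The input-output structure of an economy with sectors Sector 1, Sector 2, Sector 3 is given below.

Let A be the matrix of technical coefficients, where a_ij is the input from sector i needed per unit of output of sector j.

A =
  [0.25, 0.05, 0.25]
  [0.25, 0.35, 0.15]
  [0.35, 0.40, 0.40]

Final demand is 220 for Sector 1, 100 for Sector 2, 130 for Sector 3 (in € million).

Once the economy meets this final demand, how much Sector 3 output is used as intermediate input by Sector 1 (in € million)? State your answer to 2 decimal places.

z_31 = 242.41

I − A =
  [   0.75    -0.05    -0.25]
  [  -0.25     0.65    -0.15]
  [  -0.35    -0.40     0.60]
Cofactors of I−A, C_ij = (−1)^(i+j)·(minor ij) (rows/columns in the sector order above):
  C_11 = (0.65)(0.60) − (-0.15)(-0.40) = 0.3300
  C_12 = −[(-0.25)(0.60) − (-0.15)(-0.35)] = 0.2025
  C_13 = (-0.25)(-0.40) − (0.65)(-0.35) = 0.3275
  C_21 = −[(-0.05)(0.60) − (-0.25)(-0.40)] = 0.1300
  C_22 = (0.75)(0.60) − (-0.25)(-0.35) = 0.3625
  C_23 = −[(0.75)(-0.40) − (-0.05)(-0.35)] = 0.3175
  C_31 = (-0.05)(-0.15) − (-0.25)(0.65) = 0.1700
  C_32 = −[(0.75)(-0.15) − (-0.25)(-0.25)] = 0.1750
  C_33 = (0.75)(0.65) − (-0.05)(-0.25) = 0.4750
det(I−A) = Σ_j (I−A)_1j·C_1j = (0.75)(0.3300) + (-0.05)(0.2025) + (-0.25)(0.3275) = 0.1555
adj(I−A) = Cᵀ =
  [ 0.3300   0.1300   0.1700]
  [ 0.2025   0.3625   0.1750]
  [ 0.3275   0.3175   0.4750]
(I − A)⁻¹ = adj(I−A) / det(I−A) ≈
  [   2.1222     0.8360     1.0932]
  [   1.3023     2.3312     1.1254]
  [   2.1061     2.0418     3.0547]
First solve x = (I − A)⁻¹ d = adj(I−A)·d / det(I−A); in particular x_1 = (0.3300·220 + 0.1300·100 + 0.1700·130) / 0.1555 = 107.70 / 0.1555 ≈ 692.6045.
Intermediate flow from 3 to 1: z_31 = a_31 · x_1 = 0.35 × 107.70 / 0.1555 = 37.695 / 0.1555 ≈ 242.41.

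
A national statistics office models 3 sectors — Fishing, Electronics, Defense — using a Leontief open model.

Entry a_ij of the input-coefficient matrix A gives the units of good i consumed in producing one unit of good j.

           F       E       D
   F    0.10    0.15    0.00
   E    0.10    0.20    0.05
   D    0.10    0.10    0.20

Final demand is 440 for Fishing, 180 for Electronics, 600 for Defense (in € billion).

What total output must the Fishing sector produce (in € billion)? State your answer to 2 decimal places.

x_F = 546.76

I − A =
  [   0.90    -0.15     0.00]
  [  -0.10     0.80    -0.05]
  [  -0.10    -0.10     0.80]
Cofactors of I−A, C_ij = (−1)^(i+j)·(minor ij) (rows/columns in the sector order above):
  C_11 = (0.80)(0.80) − (-0.05)(-0.10) = 0.6350
  C_12 = −[(-0.10)(0.80) − (-0.05)(-0.10)] = 0.0850
  C_13 = (-0.10)(-0.10) − (0.80)(-0.10) = 0.0900
  C_21 = −[(-0.15)(0.80) − (0.00)(-0.10)] = 0.1200
  C_22 = (0.90)(0.80) − (0.00)(-0.10) = 0.7200
  C_23 = −[(0.90)(-0.10) − (-0.15)(-0.10)] = 0.1050
  C_31 = (-0.15)(-0.05) − (0.00)(0.80) = 0.0075
  C_32 = −[(0.90)(-0.05) − (0.00)(-0.10)] = 0.0450
  C_33 = (0.90)(0.80) − (-0.15)(-0.10) = 0.7050
det(I−A) = Σ_j (I−A)_1j·C_1j = (0.90)(0.6350) + (-0.15)(0.0850) + (0.00)(0.0900) = 0.55875
adj(I−A) = Cᵀ =
  [ 0.6350   0.1200   0.0075]
  [ 0.0850   0.7200   0.0450]
  [ 0.0900   0.1050   0.7050]
(I − A)⁻¹ = adj(I−A) / det(I−A) ≈
  [   1.1365     0.2148     0.0134]
  [   0.1521     1.2886     0.0805]
  [   0.1611     0.1879     1.2617]
x = (I − A)⁻¹ d = adj(I−A)·d / det(I−A), with det(I−A) = 0.55875:
  x_F = (0.6350·440 + 0.1200·180 + 0.0075·600) / 0.55875 = 305.50 / 0.55875 ≈ 546.76
  x_E = (0.0850·440 + 0.7200·180 + 0.0450·600) / 0.55875 = 194.00 / 0.55875 ≈ 347.20
  x_D = (0.0900·440 + 0.1050·180 + 0.7050·600) / 0.55875 = 481.50 / 0.55875 ≈ 861.74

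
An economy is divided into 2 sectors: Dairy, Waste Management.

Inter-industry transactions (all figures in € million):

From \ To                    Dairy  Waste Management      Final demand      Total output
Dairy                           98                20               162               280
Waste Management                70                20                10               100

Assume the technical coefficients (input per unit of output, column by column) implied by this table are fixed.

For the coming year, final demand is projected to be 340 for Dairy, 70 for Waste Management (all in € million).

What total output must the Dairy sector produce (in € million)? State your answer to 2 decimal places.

Technical coefficients a_ij = z_ij / X_j:
  a_11 = 98/280 = 0.35, a_21 = 70/280 = 0.25
  a_12 = 20/100 = 0.20, a_22 = 20/100 = 0.20
I − A =
  [   0.65    -0.20]
  [  -0.25     0.80]
det(I−A) = (0.65)(0.80) − (-0.20)(-0.25) = 0.4700
adj(I−A) = [[0.80, 0.20], [0.25, 0.65]]
(I − A)⁻¹ = adj(I−A) / det(I−A) ≈
  [   1.7021     0.4255]
  [   0.5319     1.3830]
x = (I − A)⁻¹ d = adj(I−A)·d / det(I−A), with det(I−A) = 0.4700:
  x_1 = (0.80·340 + 0.20·70) / 0.4700 = 286.00 / 0.4700 ≈ 608.51
  x_2 = (0.25·340 + 0.65·70) / 0.4700 = 130.50 / 0.4700 ≈ 277.66

x_1 = 608.51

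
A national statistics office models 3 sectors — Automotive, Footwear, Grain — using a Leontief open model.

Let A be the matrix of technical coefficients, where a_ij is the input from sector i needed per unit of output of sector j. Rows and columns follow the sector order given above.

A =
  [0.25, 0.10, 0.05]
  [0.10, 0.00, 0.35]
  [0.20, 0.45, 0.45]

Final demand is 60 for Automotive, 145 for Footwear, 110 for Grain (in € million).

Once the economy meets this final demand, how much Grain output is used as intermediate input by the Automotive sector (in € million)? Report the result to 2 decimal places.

I − A =
  [   0.75    -0.10    -0.05]
  [  -0.10     1.00    -0.35]
  [  -0.20    -0.45     0.55]
Cofactors of I−A, C_ij = (−1)^(i+j)·(minor ij) (rows/columns in the sector order above):
  C_11 = (1.00)(0.55) − (-0.35)(-0.45) = 0.3925
  C_12 = −[(-0.10)(0.55) − (-0.35)(-0.20)] = 0.1250
  C_13 = (-0.10)(-0.45) − (1.00)(-0.20) = 0.2450
  C_21 = −[(-0.10)(0.55) − (-0.05)(-0.45)] = 0.0775
  C_22 = (0.75)(0.55) − (-0.05)(-0.20) = 0.4025
  C_23 = −[(0.75)(-0.45) − (-0.10)(-0.20)] = 0.3575
  C_31 = (-0.10)(-0.35) − (-0.05)(1.00) = 0.0850
  C_32 = −[(0.75)(-0.35) − (-0.05)(-0.10)] = 0.2675
  C_33 = (0.75)(1.00) − (-0.10)(-0.10) = 0.7400
det(I−A) = Σ_j (I−A)_1j·C_1j = (0.75)(0.3925) + (-0.10)(0.1250) + (-0.05)(0.2450) = 0.269625
adj(I−A) = Cᵀ =
  [ 0.3925   0.0775   0.0850]
  [ 0.1250   0.4025   0.2675]
  [ 0.2450   0.3575   0.7400]
(I − A)⁻¹ = adj(I−A) / det(I−A) ≈
  [   1.4557     0.2874     0.3153]
  [   0.4636     1.4928     0.9921]
  [   0.9087     1.3259     2.7446]
First solve x = (I − A)⁻¹ d = adj(I−A)·d / det(I−A); in particular x_1 = (0.3925·60 + 0.0775·145 + 0.0850·110) / 0.269625 = 44.1375 / 0.269625 ≈ 163.6996.
Intermediate flow from 3 to 1: z_31 = a_31 · x_1 = 0.20 × 44.1375 / 0.269625 = 8.8275 / 0.269625 ≈ 32.74.

z_31 = 32.74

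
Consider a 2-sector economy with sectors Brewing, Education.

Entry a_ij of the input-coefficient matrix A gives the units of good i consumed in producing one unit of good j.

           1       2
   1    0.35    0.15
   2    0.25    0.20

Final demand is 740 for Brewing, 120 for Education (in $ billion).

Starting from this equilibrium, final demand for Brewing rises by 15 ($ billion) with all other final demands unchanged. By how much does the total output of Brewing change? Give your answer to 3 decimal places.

I − A =
  [   0.65    -0.15]
  [  -0.25     0.80]
det(I−A) = (0.65)(0.80) − (-0.15)(-0.25) = 0.4825
adj(I−A) = [[0.80, 0.15], [0.25, 0.65]]
(I − A)⁻¹ = adj(I−A) / det(I−A) ≈
  [   1.6580     0.3109]
  [   0.5181     1.3472]
Δx = (I − A)⁻¹ Δd with Δd having +15 in the Brewing component and 0 elsewhere.
So Δx_1 = L_11 · (+15), where L_11 = adj(I−A)_11 / det(I−A) = 0.80 / 0.4825.
Δx_1 = 0.80 × (+15) / 0.4825 = 12.00 / 0.4825 ≈ 24.870.

Δx_1 = 24.870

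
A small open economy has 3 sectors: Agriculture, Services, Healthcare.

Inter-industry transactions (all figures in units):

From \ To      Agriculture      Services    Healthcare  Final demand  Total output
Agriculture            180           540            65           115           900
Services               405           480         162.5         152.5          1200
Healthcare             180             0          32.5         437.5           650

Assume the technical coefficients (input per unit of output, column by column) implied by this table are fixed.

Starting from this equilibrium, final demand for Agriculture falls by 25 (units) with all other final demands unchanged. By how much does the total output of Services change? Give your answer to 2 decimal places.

Δx_2 = -52.10

Technical coefficients a_ij = z_ij / X_j:
  a_11 = 180/900 = 0.20, a_21 = 405/900 = 0.45, a_31 = 180/900 = 0.20
  a_12 = 540/1200 = 0.45, a_22 = 480/1200 = 0.40, a_32 = 0/1200 = 0.00
  a_13 = 65/650 = 0.10, a_23 = 162.5/650 = 0.25, a_33 = 32.5/650 = 0.05
I − A =
  [   0.80    -0.45    -0.10]
  [  -0.45     0.60    -0.25]
  [  -0.20     0.00     0.95]
Cofactors of I−A, C_ij = (−1)^(i+j)·(minor ij) (rows/columns in the sector order above):
  C_11 = (0.60)(0.95) − (-0.25)(0.00) = 0.5700
  C_12 = −[(-0.45)(0.95) − (-0.25)(-0.20)] = 0.4775
  C_13 = (-0.45)(0.00) − (0.60)(-0.20) = 0.1200
  C_21 = −[(-0.45)(0.95) − (-0.10)(0.00)] = 0.4275
  C_22 = (0.80)(0.95) − (-0.10)(-0.20) = 0.7400
  C_23 = −[(0.80)(0.00) − (-0.45)(-0.20)] = 0.0900
  C_31 = (-0.45)(-0.25) − (-0.10)(0.60) = 0.1725
  C_32 = −[(0.80)(-0.25) − (-0.10)(-0.45)] = 0.2450
  C_33 = (0.80)(0.60) − (-0.45)(-0.45) = 0.2775
det(I−A) = Σ_j (I−A)_1j·C_1j = (0.80)(0.5700) + (-0.45)(0.4775) + (-0.10)(0.1200) = 0.229125
adj(I−A) = Cᵀ =
  [ 0.5700   0.4275   0.1725]
  [ 0.4775   0.7400   0.2450]
  [ 0.1200   0.0900   0.2775]
(I − A)⁻¹ = adj(I−A) / det(I−A) ≈
  [   2.4877     1.8658     0.7529]
  [   2.0840     3.2297     1.0693]
  [   0.5237     0.3928     1.2111]
Δx = (I − A)⁻¹ Δd with Δd having -25 in the Agriculture component and 0 elsewhere.
So Δx_2 = L_21 · (-25), where L_21 = adj(I−A)_21 / det(I−A) = 0.4775 / 0.229125.
Δx_2 = 0.4775 × (-25) / 0.229125 = -11.9375 / 0.229125 ≈ -52.10.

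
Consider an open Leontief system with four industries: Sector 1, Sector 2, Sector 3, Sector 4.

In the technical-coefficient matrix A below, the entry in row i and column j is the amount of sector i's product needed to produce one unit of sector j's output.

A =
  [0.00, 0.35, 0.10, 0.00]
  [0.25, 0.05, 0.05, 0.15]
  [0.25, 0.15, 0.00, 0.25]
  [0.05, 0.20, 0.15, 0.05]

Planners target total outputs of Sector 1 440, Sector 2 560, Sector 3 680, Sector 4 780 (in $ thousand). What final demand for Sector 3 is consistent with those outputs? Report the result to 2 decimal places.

I − A =
  [   1.00    -0.35    -0.10     0.00]
  [  -0.25     0.95    -0.05    -0.15]
  [  -0.25    -0.15     1.00    -0.25]
  [  -0.05    -0.20    -0.15     0.95]
d = (I − A) x:
  d_1 = (+1.00)·440 + (-0.35)·560 + (-0.10)·680 + (+0.00)·780 = 176.00
  d_2 = (-0.25)·440 + (+0.95)·560 + (-0.05)·680 + (-0.15)·780 = 271.00
  d_3 = (-0.25)·440 + (-0.15)·560 + (+1.00)·680 + (-0.25)·780 = 291.00
  d_4 = (-0.05)·440 + (-0.20)·560 + (-0.15)·680 + (+0.95)·780 = 505.00

d_3 = 291.00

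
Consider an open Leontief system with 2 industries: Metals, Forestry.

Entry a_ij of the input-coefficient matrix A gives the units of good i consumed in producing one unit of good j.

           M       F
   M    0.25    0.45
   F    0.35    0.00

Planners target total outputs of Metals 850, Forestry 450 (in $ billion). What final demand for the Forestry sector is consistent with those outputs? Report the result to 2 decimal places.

I − A =
  [   0.75    -0.45]
  [  -0.35     1.00]
d = (I − A) x:
  d_M = (+0.75)·850 + (-0.45)·450 = 435.00
  d_F = (-0.35)·850 + (+1.00)·450 = 152.50

d_F = 152.50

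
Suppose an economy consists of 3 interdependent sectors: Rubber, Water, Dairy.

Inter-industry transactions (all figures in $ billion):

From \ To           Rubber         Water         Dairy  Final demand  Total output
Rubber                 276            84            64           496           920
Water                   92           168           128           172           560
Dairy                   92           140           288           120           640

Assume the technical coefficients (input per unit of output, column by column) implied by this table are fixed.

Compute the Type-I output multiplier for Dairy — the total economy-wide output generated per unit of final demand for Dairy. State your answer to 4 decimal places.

m_D = 3.3918

Technical coefficients a_ij = z_ij / X_j:
  a_RR = 276/920 = 0.30, a_WR = 92/920 = 0.10, a_DR = 92/920 = 0.10
  a_RW = 84/560 = 0.15, a_WW = 168/560 = 0.30, a_DW = 140/560 = 0.25
  a_RD = 64/640 = 0.10, a_WD = 128/640 = 0.20, a_DD = 288/640 = 0.45
I − A =
  [   0.70    -0.15    -0.10]
  [  -0.10     0.70    -0.20]
  [  -0.10    -0.25     0.55]
Cofactors of I−A, C_ij = (−1)^(i+j)·(minor ij) (rows/columns in the sector order above):
  C_11 = (0.70)(0.55) − (-0.20)(-0.25) = 0.3350
  C_12 = −[(-0.10)(0.55) − (-0.20)(-0.10)] = 0.0750
  C_13 = (-0.10)(-0.25) − (0.70)(-0.10) = 0.0950
  C_21 = −[(-0.15)(0.55) − (-0.10)(-0.25)] = 0.1075
  C_22 = (0.70)(0.55) − (-0.10)(-0.10) = 0.3750
  C_23 = −[(0.70)(-0.25) − (-0.15)(-0.10)] = 0.1900
  C_31 = (-0.15)(-0.20) − (-0.10)(0.70) = 0.1000
  C_32 = −[(0.70)(-0.20) − (-0.10)(-0.10)] = 0.1500
  C_33 = (0.70)(0.70) − (-0.15)(-0.10) = 0.4750
det(I−A) = Σ_j (I−A)_1j·C_1j = (0.70)(0.3350) + (-0.15)(0.0750) + (-0.10)(0.0950) = 0.21375
adj(I−A) = Cᵀ =
  [ 0.3350   0.1075   0.1000]
  [ 0.0750   0.3750   0.1500]
  [ 0.0950   0.1900   0.4750]
(I − A)⁻¹ = adj(I−A) / det(I−A) ≈
  [   1.56725     0.50292     0.46784]
  [   0.35088     1.75439     0.70175]
  [   0.44444     0.88889     2.22222]
The output multiplier for sector j is the column-j sum of the Leontief inverse (I − A)⁻¹ = adj(I−A) / det(I−A).
Column D of adj(I−A): (0.1000, 0.1500, 0.4750); det(I−A) = 0.21375.
m_D = (0.1000 + 0.1500 + 0.4750) / 0.21375 = 0.725 / 0.21375 ≈ 3.3918.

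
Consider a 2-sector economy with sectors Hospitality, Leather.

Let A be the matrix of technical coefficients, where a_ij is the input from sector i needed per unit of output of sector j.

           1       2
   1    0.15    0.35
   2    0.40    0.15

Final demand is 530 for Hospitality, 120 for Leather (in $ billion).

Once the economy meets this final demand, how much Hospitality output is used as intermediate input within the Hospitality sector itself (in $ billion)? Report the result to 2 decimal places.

I − A =
  [   0.85    -0.35]
  [  -0.40     0.85]
det(I−A) = (0.85)(0.85) − (-0.35)(-0.40) = 0.5825
adj(I−A) = [[0.85, 0.35], [0.40, 0.85]]
(I − A)⁻¹ = adj(I−A) / det(I−A) ≈
  [   1.4592     0.6009]
  [   0.6867     1.4592]
First solve x = (I − A)⁻¹ d = adj(I−A)·d / det(I−A); in particular x_1 = (0.85·530 + 0.35·120) / 0.5825 = 492.50 / 0.5825 ≈ 845.4936.
Intermediate flow from 1 to 1: z_11 = a_11 · x_1 = 0.15 × 492.50 / 0.5825 = 73.875 / 0.5825 ≈ 126.82.

z_11 = 126.82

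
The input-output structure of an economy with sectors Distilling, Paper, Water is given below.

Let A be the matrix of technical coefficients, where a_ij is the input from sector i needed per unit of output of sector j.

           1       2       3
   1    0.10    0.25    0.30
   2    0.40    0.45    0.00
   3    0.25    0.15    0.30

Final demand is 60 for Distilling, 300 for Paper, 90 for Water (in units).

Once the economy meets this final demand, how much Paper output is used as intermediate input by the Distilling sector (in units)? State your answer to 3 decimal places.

I − A =
  [   0.90    -0.25    -0.30]
  [  -0.40     0.55     0.00]
  [  -0.25    -0.15     0.70]
Cofactors of I−A, C_ij = (−1)^(i+j)·(minor ij) (rows/columns in the sector order above):
  C_11 = (0.55)(0.70) − (0.00)(-0.15) = 0.3850
  C_12 = −[(-0.40)(0.70) − (0.00)(-0.25)] = 0.2800
  C_13 = (-0.40)(-0.15) − (0.55)(-0.25) = 0.1975
  C_21 = −[(-0.25)(0.70) − (-0.30)(-0.15)] = 0.2200
  C_22 = (0.90)(0.70) − (-0.30)(-0.25) = 0.5550
  C_23 = −[(0.90)(-0.15) − (-0.25)(-0.25)] = 0.1975
  C_31 = (-0.25)(0.00) − (-0.30)(0.55) = 0.1650
  C_32 = −[(0.90)(0.00) − (-0.30)(-0.40)] = 0.1200
  C_33 = (0.90)(0.55) − (-0.25)(-0.40) = 0.3950
det(I−A) = Σ_j (I−A)_1j·C_1j = (0.90)(0.3850) + (-0.25)(0.2800) + (-0.30)(0.1975) = 0.21725
adj(I−A) = Cᵀ =
  [ 0.3850   0.2200   0.1650]
  [ 0.2800   0.5550   0.1200]
  [ 0.1975   0.1975   0.3950]
(I − A)⁻¹ = adj(I−A) / det(I−A) ≈
  [   1.7722     1.0127     0.7595]
  [   1.2888     2.5547     0.5524]
  [   0.9091     0.9091     1.8182]
First solve x = (I − A)⁻¹ d = adj(I−A)·d / det(I−A); in particular x_1 = (0.3850·60 + 0.2200·300 + 0.1650·90) / 0.21725 = 103.95 / 0.21725 ≈ 478.48101.
Intermediate flow from 2 to 1: z_21 = a_21 · x_1 = 0.40 × 103.95 / 0.21725 = 41.58 / 0.21725 ≈ 191.392.

z_21 = 191.392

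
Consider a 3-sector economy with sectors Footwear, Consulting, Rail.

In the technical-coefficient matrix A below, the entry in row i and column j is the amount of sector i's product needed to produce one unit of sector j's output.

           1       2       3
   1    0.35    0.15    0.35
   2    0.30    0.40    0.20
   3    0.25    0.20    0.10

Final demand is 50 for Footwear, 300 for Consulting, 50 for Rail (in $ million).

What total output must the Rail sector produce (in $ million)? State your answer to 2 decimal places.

x_3 = 383.29

I − A =
  [   0.65    -0.15    -0.35]
  [  -0.30     0.60    -0.20]
  [  -0.25    -0.20     0.90]
Cofactors of I−A, C_ij = (−1)^(i+j)·(minor ij) (rows/columns in the sector order above):
  C_11 = (0.60)(0.90) − (-0.20)(-0.20) = 0.5000
  C_12 = −[(-0.30)(0.90) − (-0.20)(-0.25)] = 0.3200
  C_13 = (-0.30)(-0.20) − (0.60)(-0.25) = 0.2100
  C_21 = −[(-0.15)(0.90) − (-0.35)(-0.20)] = 0.2050
  C_22 = (0.65)(0.90) − (-0.35)(-0.25) = 0.4975
  C_23 = −[(0.65)(-0.20) − (-0.15)(-0.25)] = 0.1675
  C_31 = (-0.15)(-0.20) − (-0.35)(0.60) = 0.2400
  C_32 = −[(0.65)(-0.20) − (-0.35)(-0.30)] = 0.2350
  C_33 = (0.65)(0.60) − (-0.15)(-0.30) = 0.3450
det(I−A) = Σ_j (I−A)_1j·C_1j = (0.65)(0.5000) + (-0.15)(0.3200) + (-0.35)(0.2100) = 0.2035
adj(I−A) = Cᵀ =
  [ 0.5000   0.2050   0.2400]
  [ 0.3200   0.4975   0.2350]
  [ 0.2100   0.1675   0.3450]
(I − A)⁻¹ = adj(I−A) / det(I−A) ≈
  [   2.4570     1.0074     1.1794]
  [   1.5725     2.4447     1.1548]
  [   1.0319     0.8231     1.6953]
x = (I − A)⁻¹ d = adj(I−A)·d / det(I−A), with det(I−A) = 0.2035:
  x_1 = (0.5000·50 + 0.2050·300 + 0.2400·50) / 0.2035 = 98.50 / 0.2035 ≈ 484.03
  x_2 = (0.3200·50 + 0.4975·300 + 0.2350·50) / 0.2035 = 177.00 / 0.2035 ≈ 869.78
  x_3 = (0.2100·50 + 0.1675·300 + 0.3450·50) / 0.2035 = 78.00 / 0.2035 ≈ 383.29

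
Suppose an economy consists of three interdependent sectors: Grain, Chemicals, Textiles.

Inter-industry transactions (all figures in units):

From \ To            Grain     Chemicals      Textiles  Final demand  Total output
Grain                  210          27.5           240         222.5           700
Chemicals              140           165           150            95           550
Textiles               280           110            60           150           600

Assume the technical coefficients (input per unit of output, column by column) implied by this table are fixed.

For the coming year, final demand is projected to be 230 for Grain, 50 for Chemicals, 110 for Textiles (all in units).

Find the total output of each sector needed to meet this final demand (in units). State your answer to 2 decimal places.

x_1 = 650.85, x_2 = 439.20, x_3 = 509.09

Technical coefficients a_ij = z_ij / X_j:
  a_11 = 210/700 = 0.30, a_21 = 140/700 = 0.20, a_31 = 280/700 = 0.40
  a_12 = 27.5/550 = 0.05, a_22 = 165/550 = 0.30, a_32 = 110/550 = 0.20
  a_13 = 240/600 = 0.40, a_23 = 150/600 = 0.25, a_33 = 60/600 = 0.10
I − A =
  [   0.70    -0.05    -0.40]
  [  -0.20     0.70    -0.25]
  [  -0.40    -0.20     0.90]
Cofactors of I−A, C_ij = (−1)^(i+j)·(minor ij) (rows/columns in the sector order above):
  C_11 = (0.70)(0.90) − (-0.25)(-0.20) = 0.5800
  C_12 = −[(-0.20)(0.90) − (-0.25)(-0.40)] = 0.2800
  C_13 = (-0.20)(-0.20) − (0.70)(-0.40) = 0.3200
  C_21 = −[(-0.05)(0.90) − (-0.40)(-0.20)] = 0.1250
  C_22 = (0.70)(0.90) − (-0.40)(-0.40) = 0.4700
  C_23 = −[(0.70)(-0.20) − (-0.05)(-0.40)] = 0.1600
  C_31 = (-0.05)(-0.25) − (-0.40)(0.70) = 0.2925
  C_32 = −[(0.70)(-0.25) − (-0.40)(-0.20)] = 0.2550
  C_33 = (0.70)(0.70) − (-0.05)(-0.20) = 0.4800
det(I−A) = Σ_j (I−A)_1j·C_1j = (0.70)(0.5800) + (-0.05)(0.2800) + (-0.40)(0.3200) = 0.2640
adj(I−A) = Cᵀ =
  [ 0.5800   0.1250   0.2925]
  [ 0.2800   0.4700   0.2550]
  [ 0.3200   0.1600   0.4800]
(I − A)⁻¹ = adj(I−A) / det(I−A) ≈
  [   2.1970     0.4735     1.1080]
  [   1.0606     1.7803     0.9659]
  [   1.2121     0.6061     1.8182]
x = (I − A)⁻¹ d = adj(I−A)·d / det(I−A), with det(I−A) = 0.2640:
  x_1 = (0.5800·230 + 0.1250·50 + 0.2925·110) / 0.2640 = 171.825 / 0.2640 ≈ 650.85
  x_2 = (0.2800·230 + 0.4700·50 + 0.2550·110) / 0.2640 = 115.95 / 0.2640 ≈ 439.20
  x_3 = (0.3200·230 + 0.1600·50 + 0.4800·110) / 0.2640 = 134.40 / 0.2640 ≈ 509.09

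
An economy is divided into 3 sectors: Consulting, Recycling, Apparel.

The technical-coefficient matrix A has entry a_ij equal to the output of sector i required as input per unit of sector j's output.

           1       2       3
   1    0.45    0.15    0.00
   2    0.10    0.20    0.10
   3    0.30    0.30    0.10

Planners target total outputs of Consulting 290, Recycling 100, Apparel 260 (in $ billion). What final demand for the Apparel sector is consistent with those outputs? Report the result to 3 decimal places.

I − A =
  [   0.55    -0.15     0.00]
  [  -0.10     0.80    -0.10]
  [  -0.30    -0.30     0.90]
d = (I − A) x:
  d_1 = (+0.55)·290 + (-0.15)·100 + (+0.00)·260 = 144.500
  d_2 = (-0.10)·290 + (+0.80)·100 + (-0.10)·260 = 25.000
  d_3 = (-0.30)·290 + (-0.30)·100 + (+0.90)·260 = 117.000

d_3 = 117.000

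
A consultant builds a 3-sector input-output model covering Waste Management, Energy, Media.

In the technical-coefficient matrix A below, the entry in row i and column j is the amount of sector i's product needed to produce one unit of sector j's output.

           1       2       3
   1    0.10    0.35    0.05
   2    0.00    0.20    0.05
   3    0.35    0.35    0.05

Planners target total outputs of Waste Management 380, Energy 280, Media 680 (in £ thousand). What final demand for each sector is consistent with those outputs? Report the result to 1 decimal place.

I − A =
  [   0.90    -0.35    -0.05]
  [   0.00     0.80    -0.05]
  [  -0.35    -0.35     0.95]
d = (I − A) x:
  d_1 = (+0.90)·380 + (-0.35)·280 + (-0.05)·680 = 210.0
  d_2 = (+0.00)·380 + (+0.80)·280 + (-0.05)·680 = 190.0
  d_3 = (-0.35)·380 + (-0.35)·280 + (+0.95)·680 = 415.0

d_1 = 210.0, d_2 = 190.0, d_3 = 415.0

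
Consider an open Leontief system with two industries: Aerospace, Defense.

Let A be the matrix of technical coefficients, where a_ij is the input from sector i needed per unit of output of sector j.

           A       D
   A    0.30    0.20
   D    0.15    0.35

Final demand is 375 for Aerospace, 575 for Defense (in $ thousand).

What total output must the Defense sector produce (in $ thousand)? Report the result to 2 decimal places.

I − A =
  [   0.70    -0.20]
  [  -0.15     0.65]
det(I−A) = (0.70)(0.65) − (-0.20)(-0.15) = 0.4250
adj(I−A) = [[0.65, 0.20], [0.15, 0.70]]
(I − A)⁻¹ = adj(I−A) / det(I−A) ≈
  [   1.5294     0.4706]
  [   0.3529     1.6471]
x = (I − A)⁻¹ d = adj(I−A)·d / det(I−A), with det(I−A) = 0.4250:
  x_A = (0.65·375 + 0.20·575) / 0.4250 = 358.75 / 0.4250 ≈ 844.12
  x_D = (0.15·375 + 0.70·575) / 0.4250 = 458.75 / 0.4250 ≈ 1079.41

x_D = 1079.41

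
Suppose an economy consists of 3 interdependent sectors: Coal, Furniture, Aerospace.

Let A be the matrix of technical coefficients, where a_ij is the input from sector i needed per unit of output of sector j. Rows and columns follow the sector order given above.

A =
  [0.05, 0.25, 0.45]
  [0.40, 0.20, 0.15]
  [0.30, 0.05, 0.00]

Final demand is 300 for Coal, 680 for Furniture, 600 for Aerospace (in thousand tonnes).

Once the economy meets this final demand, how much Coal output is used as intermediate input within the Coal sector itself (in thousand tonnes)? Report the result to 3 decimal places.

I − A =
  [   0.95    -0.25    -0.45]
  [  -0.40     0.80    -0.15]
  [  -0.30    -0.05     1.00]
Cofactors of I−A, C_ij = (−1)^(i+j)·(minor ij) (rows/columns in the sector order above):
  C_11 = (0.80)(1.00) − (-0.15)(-0.05) = 0.7925
  C_12 = −[(-0.40)(1.00) − (-0.15)(-0.30)] = 0.4450
  C_13 = (-0.40)(-0.05) − (0.80)(-0.30) = 0.2600
  C_21 = −[(-0.25)(1.00) − (-0.45)(-0.05)] = 0.2725
  C_22 = (0.95)(1.00) − (-0.45)(-0.30) = 0.8150
  C_23 = −[(0.95)(-0.05) − (-0.25)(-0.30)] = 0.1225
  C_31 = (-0.25)(-0.15) − (-0.45)(0.80) = 0.3975
  C_32 = −[(0.95)(-0.15) − (-0.45)(-0.40)] = 0.3225
  C_33 = (0.95)(0.80) − (-0.25)(-0.40) = 0.6600
det(I−A) = Σ_j (I−A)_1j·C_1j = (0.95)(0.7925) + (-0.25)(0.4450) + (-0.45)(0.2600) = 0.524625
adj(I−A) = Cᵀ =
  [ 0.7925   0.2725   0.3975]
  [ 0.4450   0.8150   0.3225]
  [ 0.2600   0.1225   0.6600]
(I − A)⁻¹ = adj(I−A) / det(I−A) ≈
  [   1.5106     0.5194     0.7577]
  [   0.8482     1.5535     0.6147]
  [   0.4956     0.2335     1.2580]
First solve x = (I − A)⁻¹ d = adj(I−A)·d / det(I−A); in particular x_C = (0.7925·300 + 0.2725·680 + 0.3975·600) / 0.524625 = 661.55 / 0.524625 ≈ 1260.99595.
Intermediate flow from C to C: z_CC = a_CC · x_C = 0.05 × 661.55 / 0.524625 = 33.0775 / 0.524625 ≈ 63.050.

z_CC = 63.050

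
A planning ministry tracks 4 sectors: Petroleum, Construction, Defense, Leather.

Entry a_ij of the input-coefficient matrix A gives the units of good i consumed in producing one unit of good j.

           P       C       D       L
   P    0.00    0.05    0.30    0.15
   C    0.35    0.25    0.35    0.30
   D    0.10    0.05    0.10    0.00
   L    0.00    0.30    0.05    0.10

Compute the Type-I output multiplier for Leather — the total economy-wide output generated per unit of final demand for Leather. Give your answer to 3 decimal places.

m_L = 2.355

I − A =
  [   1.00    -0.05    -0.30    -0.15]
  [  -0.35     0.75    -0.35    -0.30]
  [  -0.10    -0.05     0.90     0.00]
  [   0.00    -0.30    -0.05     0.90]
Compute the cofactors C_ij = (−1)^(i+j)·(3×3 minor ij) of I−A; the adjugate is their transpose:
adj(I−A) = Cᵀ =
  [ 0.510000   0.094875   0.213375   0.116625]
  [ 0.316500   0.782250   0.427125   0.313500]
  [ 0.074250   0.054000   0.553500   0.030375]
  [ 0.109625   0.263750   0.173125   0.612250]
det(I−A) = Σ_j (I−A)_1j·C_1j = (1.00)(0.510000) + (-0.05)(0.316500) + (-0.30)(0.074250) + (-0.15)(0.109625) = 0.45545625
(I − A)⁻¹ = adj(I−A) / det(I−A) ≈
  [   1.1198     0.2083     0.4685     0.2561]
  [   0.6949     1.7175     0.9378     0.6883]
  [   0.1630     0.1186     1.2153     0.0667]
  [   0.2407     0.5791     0.3801     1.3443]
The output multiplier for sector j is the column-j sum of the Leontief inverse (I − A)⁻¹ = adj(I−A) / det(I−A).
Column L of adj(I−A): (0.116625, 0.313500, 0.030375, 0.612250); det(I−A) = 0.45545625.
m_L = (0.116625 + 0.313500 + 0.030375 + 0.612250) / 0.45545625 = 1.07275 / 0.45545625 ≈ 2.355.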